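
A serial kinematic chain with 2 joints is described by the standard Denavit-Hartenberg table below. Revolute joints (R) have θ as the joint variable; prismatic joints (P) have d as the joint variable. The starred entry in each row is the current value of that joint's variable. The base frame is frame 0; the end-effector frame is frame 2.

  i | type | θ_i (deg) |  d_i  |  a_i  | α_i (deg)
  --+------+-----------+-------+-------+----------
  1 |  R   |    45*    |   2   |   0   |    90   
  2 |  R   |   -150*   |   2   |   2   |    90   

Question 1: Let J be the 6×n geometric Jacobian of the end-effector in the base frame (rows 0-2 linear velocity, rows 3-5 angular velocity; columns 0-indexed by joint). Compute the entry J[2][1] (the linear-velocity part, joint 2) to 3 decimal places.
-1.732

axis z_1 = (0.7071,-0.7071,0.0000); lever o_n−o_1 = (0.1895,-2.6390,-1.0000)
cross product → J_v[:, 1] = (0.7071,0.7071,-1.7321)
J_ω[:, 1] = z_1
entry J[2][1] = -1.7321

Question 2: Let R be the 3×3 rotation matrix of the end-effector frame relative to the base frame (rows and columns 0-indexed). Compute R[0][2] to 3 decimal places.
-0.354

End-effector z-axis (col 2 of R) = (-0.3536,-0.3536,0.8660)
R[0][2] = -0.3536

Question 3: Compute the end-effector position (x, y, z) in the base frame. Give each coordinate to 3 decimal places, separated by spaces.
after link 1: o_1 = (0.0000, 0.0000, 2.0000)
after link 2: o_2 = (0.1895, -2.6390, 1.0000)

0.189 -2.639 1.000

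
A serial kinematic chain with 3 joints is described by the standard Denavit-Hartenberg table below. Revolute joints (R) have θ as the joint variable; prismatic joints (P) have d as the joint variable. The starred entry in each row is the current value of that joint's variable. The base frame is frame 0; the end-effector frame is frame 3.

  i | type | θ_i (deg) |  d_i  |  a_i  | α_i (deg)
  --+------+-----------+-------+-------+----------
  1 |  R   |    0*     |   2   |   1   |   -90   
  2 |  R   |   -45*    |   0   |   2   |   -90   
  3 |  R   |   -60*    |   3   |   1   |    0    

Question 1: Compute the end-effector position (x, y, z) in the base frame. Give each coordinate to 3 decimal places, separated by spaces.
after link 1: o_1 = (1.0000, 0.0000, 2.0000)
after link 2: o_2 = (2.4142, -0.0000, 3.4142)
after link 3: o_3 = (4.8891, 0.8660, 1.6464)

4.889 0.866 1.646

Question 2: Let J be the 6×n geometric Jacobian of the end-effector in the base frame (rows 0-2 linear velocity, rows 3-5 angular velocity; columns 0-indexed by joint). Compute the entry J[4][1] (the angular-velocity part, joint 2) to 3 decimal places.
1.000

axis z_1 = (0.0000,1.0000,0.0000); lever o_n−o_1 = (3.8891,0.8660,-0.3536)
cross product → J_v[:, 1] = (-0.3536,0.0000,-3.8891)
J_ω[:, 1] = z_1
entry J[4][1] = 1.0000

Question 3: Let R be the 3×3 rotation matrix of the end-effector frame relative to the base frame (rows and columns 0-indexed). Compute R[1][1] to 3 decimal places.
End-effector y-axis (col 1 of R) = (0.6124,-0.5000,0.6124)
R[1][1] = -0.5000

-0.500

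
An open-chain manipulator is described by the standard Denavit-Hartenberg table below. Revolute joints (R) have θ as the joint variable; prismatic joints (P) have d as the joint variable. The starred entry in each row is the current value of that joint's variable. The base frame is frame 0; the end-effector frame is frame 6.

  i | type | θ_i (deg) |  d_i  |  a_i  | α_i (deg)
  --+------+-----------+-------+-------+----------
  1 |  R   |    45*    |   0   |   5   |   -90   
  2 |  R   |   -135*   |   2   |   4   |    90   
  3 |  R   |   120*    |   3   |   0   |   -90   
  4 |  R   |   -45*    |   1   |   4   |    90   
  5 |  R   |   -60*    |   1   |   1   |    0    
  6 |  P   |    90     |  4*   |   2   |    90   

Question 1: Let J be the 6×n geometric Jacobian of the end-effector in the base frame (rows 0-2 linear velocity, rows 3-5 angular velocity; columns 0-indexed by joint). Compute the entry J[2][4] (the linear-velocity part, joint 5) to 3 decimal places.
axis z_4 = (-0.0973,-0.9633,-0.2500); lever o_n−o_4 = (-1.7423,-4.2341,-3.0061)
cross product → J_v[:, 4] = (1.8374,0.1430,-1.2664)
J_ω[:, 4] = z_4
entry J[2][4] = -1.2664

-1.266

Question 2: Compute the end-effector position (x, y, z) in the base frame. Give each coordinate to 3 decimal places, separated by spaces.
after link 1: o_1 = (3.5355, 3.5355, 0.0000)
after link 2: o_2 = (0.1213, 2.9497, 2.8284)
after link 3: o_3 = (-1.3787, 1.4497, 0.7071)
after link 4: o_4 = (-3.0313, 2.5542, -2.9053)
after link 5: o_5 = (-4.1147, 1.6501, -2.9999)
after link 6: o_6 = (-4.7736, -1.6800, -5.9113)

-4.774 -1.680 -5.911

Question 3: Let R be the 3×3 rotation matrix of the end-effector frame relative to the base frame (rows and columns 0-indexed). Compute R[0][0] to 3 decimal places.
End-effector x-axis (col 0 of R) = (-0.1348,0.2616,-0.9557)
R[0][0] = -0.1348

-0.135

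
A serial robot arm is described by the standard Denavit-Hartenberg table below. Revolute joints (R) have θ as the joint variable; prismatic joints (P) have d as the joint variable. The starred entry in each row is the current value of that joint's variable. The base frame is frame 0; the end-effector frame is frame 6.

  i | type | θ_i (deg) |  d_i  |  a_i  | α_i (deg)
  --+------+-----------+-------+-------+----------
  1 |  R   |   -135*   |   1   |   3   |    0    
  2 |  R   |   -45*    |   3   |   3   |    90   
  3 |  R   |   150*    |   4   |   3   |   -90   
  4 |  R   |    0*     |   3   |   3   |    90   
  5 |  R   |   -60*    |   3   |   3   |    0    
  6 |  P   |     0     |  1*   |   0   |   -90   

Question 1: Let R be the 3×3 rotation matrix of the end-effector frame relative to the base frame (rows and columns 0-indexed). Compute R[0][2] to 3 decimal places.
1.000

End-effector z-axis (col 2 of R) = (1.0000,0.0000,-0.0000)
R[0][2] = 1.0000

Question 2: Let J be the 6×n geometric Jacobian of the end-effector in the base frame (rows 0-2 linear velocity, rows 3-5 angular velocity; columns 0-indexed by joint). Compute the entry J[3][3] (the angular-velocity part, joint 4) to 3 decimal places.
0.500

axis z_3 = (0.5000,0.0000,-0.8660); lever o_n−o_3 = (4.0981,4.0000,1.9019)
cross product → J_v[:, 3] = (3.4641,-4.5000,2.0000)
J_ω[:, 3] = z_3
entry J[3][3] = 0.5000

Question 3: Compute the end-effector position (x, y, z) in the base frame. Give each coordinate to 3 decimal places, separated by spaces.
1.575 5.879 7.402

after link 1: o_1 = (-2.1213, -2.1213, 1.0000)
after link 2: o_2 = (-5.1213, -2.1213, 4.0000)
after link 3: o_3 = (-2.5232, 1.8787, 5.5000)
after link 4: o_4 = (1.5748, 1.8787, 4.4019)
after link 5: o_5 = (1.5748, 4.8787, 7.4019)
after link 6: o_6 = (1.5748, 5.8787, 7.4019)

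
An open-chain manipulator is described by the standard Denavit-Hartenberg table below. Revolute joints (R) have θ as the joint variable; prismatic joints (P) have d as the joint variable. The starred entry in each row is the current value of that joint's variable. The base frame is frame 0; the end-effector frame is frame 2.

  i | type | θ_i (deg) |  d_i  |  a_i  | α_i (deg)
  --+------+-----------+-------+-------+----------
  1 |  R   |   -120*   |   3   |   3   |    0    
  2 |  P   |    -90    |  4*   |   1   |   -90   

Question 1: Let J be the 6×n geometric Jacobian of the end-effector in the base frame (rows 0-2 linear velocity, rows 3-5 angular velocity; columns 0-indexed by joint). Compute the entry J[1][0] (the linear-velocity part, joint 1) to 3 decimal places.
-2.366

axis z_0 = ẑ; lever o_n−o_0 = (-2.3660,-2.0981,7.0000)
cross product → J_v[:, 0] = (2.0981,-2.3660,0.0000)
J_ω[:, 0] = z_0
entry J[1][0] = -2.3660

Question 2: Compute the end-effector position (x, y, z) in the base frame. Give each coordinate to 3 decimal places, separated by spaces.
-2.366 -2.098 7.000

after link 1: o_1 = (-1.5000, -2.5981, 3.0000)
after link 2: o_2 = (-2.3660, -2.0981, 7.0000)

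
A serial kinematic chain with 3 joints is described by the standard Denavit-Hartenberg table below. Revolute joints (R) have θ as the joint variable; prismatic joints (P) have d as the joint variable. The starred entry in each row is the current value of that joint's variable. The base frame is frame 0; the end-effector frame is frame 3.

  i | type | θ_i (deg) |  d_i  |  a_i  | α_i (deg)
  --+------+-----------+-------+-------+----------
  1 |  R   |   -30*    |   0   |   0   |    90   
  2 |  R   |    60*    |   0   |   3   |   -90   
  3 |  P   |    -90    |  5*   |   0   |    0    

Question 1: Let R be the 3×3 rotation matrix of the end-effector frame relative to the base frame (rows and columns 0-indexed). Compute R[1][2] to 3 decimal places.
0.433

End-effector z-axis (col 2 of R) = (-0.7500,0.4330,0.5000)
R[1][2] = 0.4330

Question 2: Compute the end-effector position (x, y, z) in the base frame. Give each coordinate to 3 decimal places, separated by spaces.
after link 1: o_1 = (0.0000, 0.0000, 0.0000)
after link 2: o_2 = (1.2990, -0.7500, 2.5981)
after link 3: o_3 = (-2.4510, 1.4151, 5.0981)

-2.451 1.415 5.098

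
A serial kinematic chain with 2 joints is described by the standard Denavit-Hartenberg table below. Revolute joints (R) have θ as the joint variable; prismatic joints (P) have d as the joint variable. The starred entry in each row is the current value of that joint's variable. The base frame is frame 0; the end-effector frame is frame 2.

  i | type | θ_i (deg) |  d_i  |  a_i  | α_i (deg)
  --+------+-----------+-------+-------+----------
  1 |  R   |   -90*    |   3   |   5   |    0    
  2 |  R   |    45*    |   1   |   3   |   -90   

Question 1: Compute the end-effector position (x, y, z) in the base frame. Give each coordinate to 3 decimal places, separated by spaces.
2.121 -7.121 4.000

after link 1: o_1 = (0.0000, -5.0000, 3.0000)
after link 2: o_2 = (2.1213, -7.1213, 4.0000)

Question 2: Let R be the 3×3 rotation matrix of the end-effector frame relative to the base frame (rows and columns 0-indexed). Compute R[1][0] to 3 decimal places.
End-effector x-axis (col 0 of R) = (0.7071,-0.7071,0.0000)
R[1][0] = -0.7071

-0.707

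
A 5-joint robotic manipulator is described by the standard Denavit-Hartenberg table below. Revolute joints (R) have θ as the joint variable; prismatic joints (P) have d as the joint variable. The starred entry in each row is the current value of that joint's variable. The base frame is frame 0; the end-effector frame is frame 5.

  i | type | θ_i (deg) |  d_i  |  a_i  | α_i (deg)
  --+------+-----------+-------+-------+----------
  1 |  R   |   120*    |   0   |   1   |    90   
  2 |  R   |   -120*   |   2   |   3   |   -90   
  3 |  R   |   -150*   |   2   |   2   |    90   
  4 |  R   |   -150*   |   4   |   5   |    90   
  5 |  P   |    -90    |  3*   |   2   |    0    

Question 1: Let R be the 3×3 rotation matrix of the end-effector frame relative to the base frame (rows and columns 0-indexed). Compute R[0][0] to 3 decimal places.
End-effector x-axis (col 0 of R) = (0.8750,0.2165,-0.4330)
R[0][0] = 0.8750

0.875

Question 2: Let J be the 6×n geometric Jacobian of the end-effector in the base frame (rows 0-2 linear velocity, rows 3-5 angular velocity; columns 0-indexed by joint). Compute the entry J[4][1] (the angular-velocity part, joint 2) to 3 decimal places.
axis z_1 = (0.8660,0.5000,0.0000); lever o_n−o_1 = (-1.0057,-1.5523,-5.6537)
cross product → J_v[:, 1] = (-2.8268,4.8962,-0.8415)
J_ω[:, 1] = z_1
entry J[4][1] = 0.5000

0.500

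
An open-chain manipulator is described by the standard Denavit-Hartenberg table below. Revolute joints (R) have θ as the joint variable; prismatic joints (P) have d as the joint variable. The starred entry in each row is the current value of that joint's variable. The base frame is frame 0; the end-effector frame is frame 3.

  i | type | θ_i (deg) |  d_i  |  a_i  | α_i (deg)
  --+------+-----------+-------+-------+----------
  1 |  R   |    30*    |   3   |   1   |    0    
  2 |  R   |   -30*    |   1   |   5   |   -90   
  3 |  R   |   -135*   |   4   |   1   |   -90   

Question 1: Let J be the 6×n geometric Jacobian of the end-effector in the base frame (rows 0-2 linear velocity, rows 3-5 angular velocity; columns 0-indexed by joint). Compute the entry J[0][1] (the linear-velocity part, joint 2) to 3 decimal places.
-4.000

axis z_1 = (0.0000,0.0000,1.0000); lever o_n−o_1 = (4.2929,4.0000,1.7071)
cross product → J_v[:, 1] = (-4.0000,4.2929,0.0000)
J_ω[:, 1] = z_1
entry J[0][1] = -4.0000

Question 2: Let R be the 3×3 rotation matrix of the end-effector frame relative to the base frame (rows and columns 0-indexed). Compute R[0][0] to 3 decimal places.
-0.707

End-effector x-axis (col 0 of R) = (-0.7071,-0.0000,0.7071)
R[0][0] = -0.7071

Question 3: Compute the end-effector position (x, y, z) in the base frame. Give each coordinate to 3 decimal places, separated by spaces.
after link 1: o_1 = (0.8660, 0.5000, 3.0000)
after link 2: o_2 = (5.8660, 0.5000, 4.0000)
after link 3: o_3 = (5.1589, 4.5000, 4.7071)

5.159 4.500 4.707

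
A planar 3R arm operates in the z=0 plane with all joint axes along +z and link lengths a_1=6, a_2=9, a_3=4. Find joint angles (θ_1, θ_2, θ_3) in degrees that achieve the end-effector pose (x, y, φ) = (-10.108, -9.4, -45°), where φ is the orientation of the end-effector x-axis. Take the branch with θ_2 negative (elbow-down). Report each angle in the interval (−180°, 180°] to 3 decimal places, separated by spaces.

wrist centre = target − a_3·(cos φ, sin φ) = (-12.9364, -6.5716)
cos θ_2 = (210.5367−6²−9²)/(2·6·9) = 0.8661; θ_2 = -29.9937° (elbow-down)
β = atan2(-6.5716,-12.9364) = -153.0699°; ψ = atan2(-4.4991,13.7947) = -18.0637°
θ_1 = β − ψ = -135.0062°
θ_3 = φ − θ_1 − θ_2 = 119.9999° (wrapped to (-180°,180°])

-135.006 -29.994 120.000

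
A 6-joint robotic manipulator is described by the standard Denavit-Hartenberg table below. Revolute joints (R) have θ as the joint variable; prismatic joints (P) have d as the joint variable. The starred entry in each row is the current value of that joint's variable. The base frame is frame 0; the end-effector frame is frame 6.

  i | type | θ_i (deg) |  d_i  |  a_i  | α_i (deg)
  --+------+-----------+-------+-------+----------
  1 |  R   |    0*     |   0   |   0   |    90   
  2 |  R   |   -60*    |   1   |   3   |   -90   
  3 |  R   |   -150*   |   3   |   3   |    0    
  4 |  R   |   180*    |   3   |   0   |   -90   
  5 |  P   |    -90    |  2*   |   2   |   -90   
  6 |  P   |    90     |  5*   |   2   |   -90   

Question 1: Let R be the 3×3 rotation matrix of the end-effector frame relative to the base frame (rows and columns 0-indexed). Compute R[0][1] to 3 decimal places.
End-effector y-axis (col 1 of R) = (-0.4330,-0.5000,0.7500)
R[0][1] = -0.4330

-0.433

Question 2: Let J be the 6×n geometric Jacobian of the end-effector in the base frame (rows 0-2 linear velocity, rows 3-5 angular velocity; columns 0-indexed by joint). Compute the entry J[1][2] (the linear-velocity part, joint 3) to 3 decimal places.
axis z_2 = (0.8660,-0.0000,0.5000); lever o_n−o_2 = (7.7942,1.0000,2.5000)
cross product → J_v[:, 2] = (-0.5000,1.7321,0.8660)
J_ω[:, 2] = z_2
entry J[1][2] = 1.7321

1.732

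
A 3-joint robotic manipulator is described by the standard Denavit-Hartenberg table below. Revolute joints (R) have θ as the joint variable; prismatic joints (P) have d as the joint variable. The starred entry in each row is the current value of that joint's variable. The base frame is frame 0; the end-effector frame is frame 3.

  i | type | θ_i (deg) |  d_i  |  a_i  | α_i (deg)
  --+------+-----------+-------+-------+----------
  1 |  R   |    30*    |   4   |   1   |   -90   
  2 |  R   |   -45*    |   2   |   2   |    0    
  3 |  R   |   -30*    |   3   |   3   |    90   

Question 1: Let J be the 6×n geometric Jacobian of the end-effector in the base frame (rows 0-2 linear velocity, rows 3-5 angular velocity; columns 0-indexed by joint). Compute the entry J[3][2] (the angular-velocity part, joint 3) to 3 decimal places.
-0.500

axis z_2 = (-0.5000,0.8660,0.0000); lever o_n−o_2 = (-0.8276,2.9863,2.8978)
cross product → J_v[:, 2] = (2.5095,1.4489,-0.7765)
J_ω[:, 2] = z_2
entry J[3][2] = -0.5000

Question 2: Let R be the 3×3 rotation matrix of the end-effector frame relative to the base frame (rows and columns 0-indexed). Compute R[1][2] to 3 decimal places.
-0.483

End-effector z-axis (col 2 of R) = (-0.8365,-0.4830,0.2588)
R[1][2] = -0.4830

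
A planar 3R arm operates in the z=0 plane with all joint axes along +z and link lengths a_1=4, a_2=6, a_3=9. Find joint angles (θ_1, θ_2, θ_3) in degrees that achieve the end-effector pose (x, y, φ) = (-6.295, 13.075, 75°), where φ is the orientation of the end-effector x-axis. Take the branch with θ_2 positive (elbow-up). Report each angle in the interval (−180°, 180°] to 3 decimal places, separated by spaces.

wrist centre = target − a_3·(cos φ, sin φ) = (-8.6244, 4.3817)
cos θ_2 = (93.5788−4²−6²)/(2·4·6) = 0.8662; θ_2 = 29.9771° (elbow-up)
β = atan2(4.3817,-8.6244) = 153.0669°; ψ = atan2(2.9979,9.1973) = 18.0537°
θ_1 = β − ψ = 135.0132°
θ_3 = φ − θ_1 − θ_2 = -89.9903° (wrapped to (-180°,180°])

135.013 29.977 -89.990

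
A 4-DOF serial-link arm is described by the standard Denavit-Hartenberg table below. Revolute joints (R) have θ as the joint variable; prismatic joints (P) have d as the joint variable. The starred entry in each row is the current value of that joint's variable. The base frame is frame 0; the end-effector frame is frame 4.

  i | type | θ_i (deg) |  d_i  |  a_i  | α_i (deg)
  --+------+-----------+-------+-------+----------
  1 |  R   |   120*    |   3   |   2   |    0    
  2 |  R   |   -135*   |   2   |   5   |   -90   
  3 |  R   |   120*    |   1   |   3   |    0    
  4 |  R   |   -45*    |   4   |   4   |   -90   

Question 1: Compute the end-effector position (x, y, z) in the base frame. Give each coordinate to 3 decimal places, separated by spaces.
4.675 5.388 -1.462

after link 1: o_1 = (-1.0000, 1.7321, 3.0000)
after link 2: o_2 = (3.8296, 0.4380, 5.0000)
after link 3: o_3 = (2.6396, 1.7921, 2.4019)
after link 4: o_4 = (4.6748, 5.3879, -1.4618)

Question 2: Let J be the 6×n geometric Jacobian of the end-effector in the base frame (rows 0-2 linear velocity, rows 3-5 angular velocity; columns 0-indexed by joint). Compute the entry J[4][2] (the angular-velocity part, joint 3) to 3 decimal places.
0.966

axis z_2 = (0.2588,0.9659,0.0000); lever o_n−o_2 = (0.8452,4.9499,-6.4618)
cross product → J_v[:, 2] = (-6.2416,1.6724,0.4647)
J_ω[:, 2] = z_2
entry J[4][2] = 0.9659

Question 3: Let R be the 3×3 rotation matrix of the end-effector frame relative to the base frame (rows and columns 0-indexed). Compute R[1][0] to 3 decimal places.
End-effector x-axis (col 0 of R) = (0.2500,-0.0670,-0.9659)
R[1][0] = -0.0670

-0.067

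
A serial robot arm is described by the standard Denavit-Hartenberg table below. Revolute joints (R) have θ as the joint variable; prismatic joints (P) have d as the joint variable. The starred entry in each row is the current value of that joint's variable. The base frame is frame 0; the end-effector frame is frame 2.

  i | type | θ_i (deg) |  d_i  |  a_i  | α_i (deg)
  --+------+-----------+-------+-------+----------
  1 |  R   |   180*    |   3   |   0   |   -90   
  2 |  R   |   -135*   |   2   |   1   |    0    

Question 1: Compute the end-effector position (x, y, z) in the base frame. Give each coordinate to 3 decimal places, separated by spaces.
0.707 -2.000 3.707

after link 1: o_1 = (0.0000, 0.0000, 3.0000)
after link 2: o_2 = (0.7071, -2.0000, 3.7071)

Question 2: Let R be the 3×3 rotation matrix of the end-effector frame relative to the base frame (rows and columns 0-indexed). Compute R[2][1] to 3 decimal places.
0.707

End-effector y-axis (col 1 of R) = (-0.7071,0.0000,0.7071)
R[2][1] = 0.7071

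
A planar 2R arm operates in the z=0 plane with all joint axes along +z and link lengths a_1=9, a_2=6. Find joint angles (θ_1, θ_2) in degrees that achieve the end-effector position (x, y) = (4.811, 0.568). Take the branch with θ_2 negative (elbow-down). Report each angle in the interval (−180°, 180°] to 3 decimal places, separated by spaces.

cos θ_2 = (23.4683−9²−6²)/(2·9·6) = -0.8660; θ_2 = -150.0010° (elbow-down)
β = atan2(0.5680,4.8110) = 6.7333°; ψ = atan2(-2.9999,3.8038) = -38.2615°
θ_1 = β − ψ = 44.9949°

44.995 -150.001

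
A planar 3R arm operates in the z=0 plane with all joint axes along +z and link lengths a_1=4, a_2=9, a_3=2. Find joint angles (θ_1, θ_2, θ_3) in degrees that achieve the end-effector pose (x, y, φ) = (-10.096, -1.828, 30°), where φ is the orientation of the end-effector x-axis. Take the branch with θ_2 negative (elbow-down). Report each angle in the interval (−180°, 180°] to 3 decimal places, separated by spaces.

wrist centre = target − a_3·(cos φ, sin φ) = (-11.8281, -2.8280)
cos θ_2 = (147.9004−4²−9²)/(2·4·9) = 0.7069; θ_2 = -45.0127° (elbow-down)
β = atan2(-2.8280,-11.8281) = -166.5534°; ψ = atan2(-6.3654,10.3625) = -31.5611°
θ_1 = β − ψ = -134.9924°
θ_3 = φ − θ_1 − θ_2 = -149.9949° (wrapped to (-180°,180°])

-134.992 -45.013 -149.995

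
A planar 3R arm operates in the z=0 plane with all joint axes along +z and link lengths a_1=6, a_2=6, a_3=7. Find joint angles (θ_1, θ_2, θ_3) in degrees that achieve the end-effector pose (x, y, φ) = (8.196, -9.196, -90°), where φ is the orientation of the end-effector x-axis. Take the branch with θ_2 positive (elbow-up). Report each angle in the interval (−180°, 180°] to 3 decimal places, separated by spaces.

wrist centre = target − a_3·(cos φ, sin φ) = (8.1960, -2.1960)
cos θ_2 = (71.9968−6²−6²)/(2·6·6) = -0.0000; θ_2 = 90.0025° (elbow-up)
β = atan2(-2.1960,8.1960) = -14.9993°; ψ = atan2(6.0000,5.9997) = 45.0013°
θ_1 = β − ψ = -60.0005°
θ_3 = φ − θ_1 − θ_2 = -120.0020° (wrapped to (-180°,180°])

-60.001 90.003 -120.002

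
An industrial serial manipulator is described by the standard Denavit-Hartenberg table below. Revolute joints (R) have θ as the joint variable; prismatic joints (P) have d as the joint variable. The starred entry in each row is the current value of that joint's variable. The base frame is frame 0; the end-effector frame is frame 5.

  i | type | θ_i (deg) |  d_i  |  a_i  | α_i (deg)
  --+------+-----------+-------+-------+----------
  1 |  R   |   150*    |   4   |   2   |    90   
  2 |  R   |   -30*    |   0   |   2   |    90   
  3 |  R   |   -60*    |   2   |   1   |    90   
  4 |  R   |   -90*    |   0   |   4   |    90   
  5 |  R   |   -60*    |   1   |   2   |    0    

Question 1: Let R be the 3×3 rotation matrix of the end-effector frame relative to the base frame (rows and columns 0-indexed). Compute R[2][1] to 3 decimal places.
0.967

End-effector y-axis (col 1 of R) = (-0.1752,-0.1875,0.9665)
R[2][1] = 0.9665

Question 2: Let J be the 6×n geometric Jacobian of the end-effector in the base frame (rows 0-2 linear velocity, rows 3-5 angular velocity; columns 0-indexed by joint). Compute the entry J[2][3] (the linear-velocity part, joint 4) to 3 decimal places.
-0.384

axis z_3 = (0.3995,-0.8080,0.4330); lever o_n−o_3 = (-2.0490,3.1830,3.8301)
cross product → J_v[:, 3] = (-4.4731,-2.4175,-0.3840)
J_ω[:, 3] = z_3
entry J[2][3] = -0.3840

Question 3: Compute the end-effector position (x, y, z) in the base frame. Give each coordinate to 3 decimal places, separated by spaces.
after link 1: o_1 = (-1.7321, 1.0000, 4.0000)
after link 2: o_2 = (-3.2321, 1.8660, 3.0000)
after link 3: o_3 = (-3.1740, 0.8325, 1.0179)
after link 4: o_4 = (-4.9061, 1.8325, 4.4821)
after link 5: o_5 = (-5.2231, 4.0155, 4.8481)

-5.223 4.016 4.848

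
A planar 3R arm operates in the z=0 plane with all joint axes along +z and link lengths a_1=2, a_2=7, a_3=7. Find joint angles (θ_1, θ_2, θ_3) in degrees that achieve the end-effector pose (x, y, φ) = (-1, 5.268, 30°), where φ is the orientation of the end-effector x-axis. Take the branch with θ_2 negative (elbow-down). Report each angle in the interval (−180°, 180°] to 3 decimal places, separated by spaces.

wrist centre = target − a_3·(cos φ, sin φ) = (-7.0622, 1.7680)
cos θ_2 = (53.0002−2²−7²)/(2·2·7) = 0.0000; θ_2 = -89.9996° (elbow-down)
β = atan2(1.7680,-7.0622) = 165.9450°; ψ = atan2(-7.0000,2.0000) = -74.0543°
θ_1 = β − ψ = 239.9993°
θ_3 = φ − θ_1 − θ_2 = -119.9996° (wrapped to (-180°,180°])

-120.001 -90.000 -120.000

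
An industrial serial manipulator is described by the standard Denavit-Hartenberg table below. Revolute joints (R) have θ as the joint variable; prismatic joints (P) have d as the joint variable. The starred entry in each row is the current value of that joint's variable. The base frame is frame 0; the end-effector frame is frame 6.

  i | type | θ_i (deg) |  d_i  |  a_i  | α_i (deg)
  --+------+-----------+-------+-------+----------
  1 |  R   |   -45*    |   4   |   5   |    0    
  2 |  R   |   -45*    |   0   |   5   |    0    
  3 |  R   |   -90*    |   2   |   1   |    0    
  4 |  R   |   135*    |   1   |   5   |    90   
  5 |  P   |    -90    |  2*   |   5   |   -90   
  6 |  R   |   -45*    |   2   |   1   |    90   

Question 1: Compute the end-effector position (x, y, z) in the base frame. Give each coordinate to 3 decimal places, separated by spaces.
after link 1: o_1 = (3.5355, -3.5355, 4.0000)
after link 2: o_2 = (3.5355, -8.5355, 4.0000)
after link 3: o_3 = (2.5355, -8.5355, 6.0000)
after link 4: o_4 = (6.0711, -12.0711, 7.0000)
after link 5: o_5 = (4.6569, -13.4853, 2.0000)
after link 6: o_6 = (5.5711, -15.3995, 1.2929)

5.571 -15.399 1.293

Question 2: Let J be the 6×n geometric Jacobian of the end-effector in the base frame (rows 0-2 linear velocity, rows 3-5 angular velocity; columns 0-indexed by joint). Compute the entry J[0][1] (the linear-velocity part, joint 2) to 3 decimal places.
axis z_1 = (0.0000,0.0000,1.0000); lever o_n−o_1 = (2.0355,-11.8640,-2.7071)
cross product → J_v[:, 1] = (11.8640,2.0355,-0.0000)
J_ω[:, 1] = z_1
entry J[0][1] = 11.8640

11.864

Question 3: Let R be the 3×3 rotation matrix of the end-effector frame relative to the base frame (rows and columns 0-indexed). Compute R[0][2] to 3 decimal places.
-0.500

End-effector z-axis (col 2 of R) = (-0.5000,-0.5000,0.7071)
R[0][2] = -0.5000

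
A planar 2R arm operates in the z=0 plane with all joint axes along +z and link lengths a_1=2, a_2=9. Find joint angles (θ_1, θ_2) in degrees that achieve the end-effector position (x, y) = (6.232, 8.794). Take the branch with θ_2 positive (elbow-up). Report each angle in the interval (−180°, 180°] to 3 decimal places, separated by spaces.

cos θ_2 = (116.1723−2²−9²)/(2·2·9) = 0.8659; θ_2 = 30.0148° (elbow-up)
β = atan2(8.7940,6.2320) = 54.6761°; ψ = atan2(4.5020,9.7931) = 24.6889°
θ_1 = β − ψ = 29.9872°

29.987 30.015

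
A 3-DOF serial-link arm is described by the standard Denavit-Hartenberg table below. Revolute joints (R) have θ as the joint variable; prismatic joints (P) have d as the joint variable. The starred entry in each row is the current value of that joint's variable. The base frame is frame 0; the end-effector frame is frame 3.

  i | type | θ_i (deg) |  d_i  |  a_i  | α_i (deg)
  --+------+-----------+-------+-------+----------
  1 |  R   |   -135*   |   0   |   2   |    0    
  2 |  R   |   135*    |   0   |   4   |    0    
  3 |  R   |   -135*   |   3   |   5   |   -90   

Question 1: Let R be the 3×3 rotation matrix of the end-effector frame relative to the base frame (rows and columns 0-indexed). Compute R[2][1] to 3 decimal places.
-1.000

End-effector y-axis (col 1 of R) = (0.0000,-0.0000,-1.0000)
R[2][1] = -1.0000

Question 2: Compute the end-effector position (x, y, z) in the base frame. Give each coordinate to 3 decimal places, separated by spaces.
after link 1: o_1 = (-1.4142, -1.4142, 0.0000)
after link 2: o_2 = (2.5858, -1.4142, 0.0000)
after link 3: o_3 = (-0.9497, -4.9497, 3.0000)

-0.950 -4.950 3.000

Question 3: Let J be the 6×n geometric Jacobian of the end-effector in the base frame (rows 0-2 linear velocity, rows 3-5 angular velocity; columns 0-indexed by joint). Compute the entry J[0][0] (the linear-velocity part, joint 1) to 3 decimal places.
axis z_0 = ẑ; lever o_n−o_0 = (-0.9497,-4.9497,3.0000)
cross product → J_v[:, 0] = (4.9497,-0.9497,0.0000)
J_ω[:, 0] = z_0
entry J[0][0] = 4.9497

4.950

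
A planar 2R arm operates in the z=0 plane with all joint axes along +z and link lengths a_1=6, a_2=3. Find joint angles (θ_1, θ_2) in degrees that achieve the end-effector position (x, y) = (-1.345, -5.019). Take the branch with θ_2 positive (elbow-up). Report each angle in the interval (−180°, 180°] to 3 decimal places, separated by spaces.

cos θ_2 = (26.9994−6²−3²)/(2·6·3) = -0.5000; θ_2 = 120.0011° (elbow-up)
β = atan2(-5.0190,-1.3450) = -105.0017°; ψ = atan2(2.5980,4.4999) = 30.0000°
θ_1 = β − ψ = -135.0017°

-135.002 120.001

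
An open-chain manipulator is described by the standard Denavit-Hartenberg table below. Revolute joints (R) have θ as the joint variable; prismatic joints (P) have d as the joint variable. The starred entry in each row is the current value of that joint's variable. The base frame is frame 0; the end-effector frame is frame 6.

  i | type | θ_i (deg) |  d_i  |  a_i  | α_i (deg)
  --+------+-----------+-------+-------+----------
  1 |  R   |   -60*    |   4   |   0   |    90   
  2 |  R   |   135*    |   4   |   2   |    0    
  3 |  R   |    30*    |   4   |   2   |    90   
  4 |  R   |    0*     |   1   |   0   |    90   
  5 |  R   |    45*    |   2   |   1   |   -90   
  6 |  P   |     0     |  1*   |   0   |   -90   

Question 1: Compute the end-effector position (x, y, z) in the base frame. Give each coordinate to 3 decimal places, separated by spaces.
-6.557 -0.643 8.264

after link 1: o_1 = (0.0000, 0.0000, 4.0000)
after link 2: o_2 = (-4.1712, -0.7753, 5.4142)
after link 3: o_3 = (-8.6012, -1.1022, 5.9319)
after link 4: o_4 = (-8.4718, -1.3264, 6.8978)
after link 5: o_5 = (-6.9898, 0.1066, 7.7638)
after link 6: o_6 = (-6.5568, -0.6434, 8.2638)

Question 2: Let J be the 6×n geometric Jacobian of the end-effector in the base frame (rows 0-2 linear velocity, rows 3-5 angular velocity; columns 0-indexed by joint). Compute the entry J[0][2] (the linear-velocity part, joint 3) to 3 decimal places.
-1.425

axis z_2 = (-0.8660,-0.5000,0.0000); lever o_n−o_2 = (-2.3856,0.1319,2.8496)
cross product → J_v[:, 2] = (-1.4248,2.4678,-1.3070)
J_ω[:, 2] = z_2
entry J[0][2] = -1.4248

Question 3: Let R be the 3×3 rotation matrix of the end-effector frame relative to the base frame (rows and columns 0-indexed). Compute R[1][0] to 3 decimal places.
0.433

End-effector x-axis (col 0 of R) = (-0.2500,0.4330,0.8660)
R[1][0] = 0.4330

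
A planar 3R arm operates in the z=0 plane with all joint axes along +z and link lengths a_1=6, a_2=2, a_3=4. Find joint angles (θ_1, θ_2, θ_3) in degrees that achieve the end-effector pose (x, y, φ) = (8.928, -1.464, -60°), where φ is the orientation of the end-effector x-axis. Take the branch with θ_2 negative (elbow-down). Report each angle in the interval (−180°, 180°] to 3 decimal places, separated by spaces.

30.003 -60.007 -29.996

wrist centre = target − a_3·(cos φ, sin φ) = (6.9280, 2.0001)
cos θ_2 = (51.9976−6²−2²)/(2·6·2) = 0.4999; θ_2 = -60.0066° (elbow-down)
β = atan2(2.0001,6.9280) = 16.1033°; ψ = atan2(-1.7322,6.9998) = -13.8992°
θ_1 = β − ψ = 30.0025°
θ_3 = φ − θ_1 − θ_2 = -29.9959° (wrapped to (-180°,180°])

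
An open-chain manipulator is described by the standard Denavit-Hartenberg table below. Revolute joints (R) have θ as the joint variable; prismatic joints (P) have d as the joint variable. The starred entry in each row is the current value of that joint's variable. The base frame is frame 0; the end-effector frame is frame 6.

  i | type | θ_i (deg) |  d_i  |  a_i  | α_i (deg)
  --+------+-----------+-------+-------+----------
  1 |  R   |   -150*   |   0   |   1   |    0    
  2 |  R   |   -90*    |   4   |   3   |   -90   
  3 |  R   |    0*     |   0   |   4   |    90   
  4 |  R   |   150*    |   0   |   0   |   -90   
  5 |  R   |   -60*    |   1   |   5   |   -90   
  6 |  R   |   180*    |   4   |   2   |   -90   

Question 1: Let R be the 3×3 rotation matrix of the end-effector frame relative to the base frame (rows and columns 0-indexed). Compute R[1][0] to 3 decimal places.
0.500

End-effector x-axis (col 0 of R) = (-0.0000,0.5000,-0.8660)
R[1][0] = 0.5000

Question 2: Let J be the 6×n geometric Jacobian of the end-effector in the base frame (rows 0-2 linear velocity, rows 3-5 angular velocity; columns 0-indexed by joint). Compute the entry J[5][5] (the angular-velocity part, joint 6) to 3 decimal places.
-0.500

axis z_5 = (0.0000,-0.8660,-0.5000); lever o_n−o_5 = (0.0000,-2.4641,-3.7321)
cross product → J_v[:, 5] = (2.0000,0.0000,0.0000)
J_ω[:, 5] = z_5
entry J[5][5] = -0.5000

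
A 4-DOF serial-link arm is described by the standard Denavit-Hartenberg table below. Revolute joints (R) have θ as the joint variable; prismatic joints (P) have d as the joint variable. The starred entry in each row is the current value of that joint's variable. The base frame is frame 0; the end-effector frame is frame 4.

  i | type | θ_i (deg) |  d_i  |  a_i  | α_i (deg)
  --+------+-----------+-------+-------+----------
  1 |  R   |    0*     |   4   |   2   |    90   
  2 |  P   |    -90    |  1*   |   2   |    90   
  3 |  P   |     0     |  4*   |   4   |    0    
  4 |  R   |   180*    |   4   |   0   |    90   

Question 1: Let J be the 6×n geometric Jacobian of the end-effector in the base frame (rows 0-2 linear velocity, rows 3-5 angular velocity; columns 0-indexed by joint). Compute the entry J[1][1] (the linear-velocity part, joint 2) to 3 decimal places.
-1.000

prismatic axis z_1 = (0.0000,-1.0000,0.0000)
J_v[:, 1] = z_1; J_ω[:, 1] = (0,0,0)
entry J[1][1] = -1.0000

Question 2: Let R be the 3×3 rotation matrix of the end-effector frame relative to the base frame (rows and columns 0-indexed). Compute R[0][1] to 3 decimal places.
-1.000

End-effector y-axis (col 1 of R) = (-1.0000,0.0000,-0.0000)
R[0][1] = -1.0000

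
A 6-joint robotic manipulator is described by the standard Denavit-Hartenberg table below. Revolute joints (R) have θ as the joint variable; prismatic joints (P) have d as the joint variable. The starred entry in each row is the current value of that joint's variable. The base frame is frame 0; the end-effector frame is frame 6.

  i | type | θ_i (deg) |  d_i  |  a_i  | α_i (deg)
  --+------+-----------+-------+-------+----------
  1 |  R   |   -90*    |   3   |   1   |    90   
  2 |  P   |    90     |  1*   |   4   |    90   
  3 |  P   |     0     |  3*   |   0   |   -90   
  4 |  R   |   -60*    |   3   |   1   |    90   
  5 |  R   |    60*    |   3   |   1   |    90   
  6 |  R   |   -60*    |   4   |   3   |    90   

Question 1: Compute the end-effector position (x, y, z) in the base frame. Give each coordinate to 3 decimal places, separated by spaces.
after link 1: o_1 = (0.0000, -1.0000, 3.0000)
after link 2: o_2 = (-1.0000, -1.0000, 7.0000)
after link 3: o_3 = (-1.0000, -4.0000, 7.0000)
after link 4: o_4 = (-4.0000, -4.8660, 7.5000)
after link 5: o_5 = (-4.8660, -6.7990, 5.1519)
after link 6: o_6 = (-4.1651, -9.1495, 9.5090)

-4.165 -9.150 9.509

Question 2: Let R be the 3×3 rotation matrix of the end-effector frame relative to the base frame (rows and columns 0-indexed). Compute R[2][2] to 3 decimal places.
End-effector z-axis (col 2 of R) = (0.7500,0.6250,0.2165)
R[2][2] = 0.2165

0.217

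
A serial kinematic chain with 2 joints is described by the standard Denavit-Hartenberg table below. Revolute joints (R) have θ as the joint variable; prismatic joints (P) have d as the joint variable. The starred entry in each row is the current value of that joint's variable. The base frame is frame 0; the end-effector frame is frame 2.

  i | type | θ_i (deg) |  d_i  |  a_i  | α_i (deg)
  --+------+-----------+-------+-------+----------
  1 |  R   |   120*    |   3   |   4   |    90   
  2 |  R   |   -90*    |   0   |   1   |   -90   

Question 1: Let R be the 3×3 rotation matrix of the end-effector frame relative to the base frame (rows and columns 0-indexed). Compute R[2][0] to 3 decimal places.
-1.000

End-effector x-axis (col 0 of R) = (0.0000,0.0000,-1.0000)
R[2][0] = -1.0000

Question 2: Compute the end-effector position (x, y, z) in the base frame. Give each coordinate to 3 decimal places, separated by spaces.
after link 1: o_1 = (-2.0000, 3.4641, 3.0000)
after link 2: o_2 = (-2.0000, 3.4641, 2.0000)

-2.000 3.464 2.000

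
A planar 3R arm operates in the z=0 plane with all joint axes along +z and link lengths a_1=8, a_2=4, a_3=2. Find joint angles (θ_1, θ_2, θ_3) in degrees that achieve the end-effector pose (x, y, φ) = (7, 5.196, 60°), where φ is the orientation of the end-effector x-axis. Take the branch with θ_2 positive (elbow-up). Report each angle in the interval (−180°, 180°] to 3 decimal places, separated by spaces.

wrist centre = target − a_3·(cos φ, sin φ) = (6.0000, 3.4639)
cos θ_2 = (47.9989−8²−4²)/(2·8·4) = -0.5000; θ_2 = 120.0011° (elbow-up)
β = atan2(3.4639,6.0000) = 29.9989°; ψ = atan2(3.4641,5.9999) = 30.0000°
θ_1 = β − ψ = -0.0011°
θ_3 = φ − θ_1 − θ_2 = -60.0000° (wrapped to (-180°,180°])

-0.001 120.001 -60.000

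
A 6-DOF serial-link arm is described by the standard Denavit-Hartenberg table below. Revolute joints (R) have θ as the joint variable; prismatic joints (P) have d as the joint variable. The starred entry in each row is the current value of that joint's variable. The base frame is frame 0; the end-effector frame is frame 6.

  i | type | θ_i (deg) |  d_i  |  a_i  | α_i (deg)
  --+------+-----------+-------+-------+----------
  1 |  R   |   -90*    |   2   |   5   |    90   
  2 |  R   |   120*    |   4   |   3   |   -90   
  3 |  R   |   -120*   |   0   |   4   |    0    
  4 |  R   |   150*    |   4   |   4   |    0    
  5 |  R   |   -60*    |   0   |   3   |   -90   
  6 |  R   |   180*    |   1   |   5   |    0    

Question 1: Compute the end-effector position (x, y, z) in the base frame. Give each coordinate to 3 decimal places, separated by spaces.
after link 1: o_1 = (0.0000, -5.0000, 2.0000)
after link 2: o_2 = (-4.0000, -3.5000, 4.5981)
after link 3: o_3 = (-7.4641, -4.5000, 2.8660)
after link 4: o_4 = (-5.4641, 0.6962, 3.8660)
after link 5: o_5 = (-6.9641, 1.9952, 6.1160)
after link 6: o_6 = (-3.5981, 0.0801, 2.7990)

-3.598 0.080 2.799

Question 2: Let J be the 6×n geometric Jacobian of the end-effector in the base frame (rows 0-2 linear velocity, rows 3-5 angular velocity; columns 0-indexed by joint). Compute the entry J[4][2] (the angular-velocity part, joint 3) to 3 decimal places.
0.866

axis z_2 = (-0.0000,0.8660,-0.5000); lever o_n−o_2 = (0.4019,3.5801,-1.7990)
cross product → J_v[:, 2] = (0.2321,-0.2010,-0.3481)
J_ω[:, 2] = z_2
entry J[4][2] = 0.8660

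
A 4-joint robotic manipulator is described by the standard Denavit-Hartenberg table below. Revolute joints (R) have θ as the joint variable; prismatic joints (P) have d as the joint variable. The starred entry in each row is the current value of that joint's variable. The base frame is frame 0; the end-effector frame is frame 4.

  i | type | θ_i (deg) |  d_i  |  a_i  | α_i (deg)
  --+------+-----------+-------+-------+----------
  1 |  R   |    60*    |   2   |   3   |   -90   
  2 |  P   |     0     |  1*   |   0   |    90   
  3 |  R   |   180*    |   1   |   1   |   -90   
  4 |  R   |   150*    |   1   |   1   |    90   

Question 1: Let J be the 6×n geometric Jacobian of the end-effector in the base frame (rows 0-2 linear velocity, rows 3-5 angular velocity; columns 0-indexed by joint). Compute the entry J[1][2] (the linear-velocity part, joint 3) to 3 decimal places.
axis z_2 = (0.0000,0.0000,1.0000); lever o_n−o_2 = (0.7990,-0.6160,0.5000)
cross product → J_v[:, 2] = (0.6160,0.7990,-0.0000)
J_ω[:, 2] = z_2
entry J[1][2] = 0.7990

0.799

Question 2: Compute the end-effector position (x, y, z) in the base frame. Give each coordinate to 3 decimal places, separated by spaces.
after link 1: o_1 = (1.5000, 2.5981, 2.0000)
after link 2: o_2 = (0.6340, 3.0981, 2.0000)
after link 3: o_3 = (0.1340, 2.2321, 3.0000)
after link 4: o_4 = (1.4330, 2.4821, 2.5000)

1.433 2.482 2.500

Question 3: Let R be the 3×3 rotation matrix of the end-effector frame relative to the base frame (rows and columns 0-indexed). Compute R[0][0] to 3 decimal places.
0.433

End-effector x-axis (col 0 of R) = (0.4330,0.7500,-0.5000)
R[0][0] = 0.4330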